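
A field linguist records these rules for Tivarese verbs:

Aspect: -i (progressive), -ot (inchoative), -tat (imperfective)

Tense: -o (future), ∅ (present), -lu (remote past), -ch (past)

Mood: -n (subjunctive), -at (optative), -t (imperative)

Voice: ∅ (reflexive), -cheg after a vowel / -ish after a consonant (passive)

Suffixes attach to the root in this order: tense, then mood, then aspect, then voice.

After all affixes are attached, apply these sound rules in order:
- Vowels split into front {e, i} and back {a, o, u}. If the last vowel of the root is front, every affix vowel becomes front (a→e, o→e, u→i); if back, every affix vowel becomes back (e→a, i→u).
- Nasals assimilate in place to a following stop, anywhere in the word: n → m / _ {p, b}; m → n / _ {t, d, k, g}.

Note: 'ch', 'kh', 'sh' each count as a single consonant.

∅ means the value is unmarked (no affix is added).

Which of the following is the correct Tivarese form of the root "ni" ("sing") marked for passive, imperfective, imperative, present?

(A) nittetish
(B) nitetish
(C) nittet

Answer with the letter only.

A

tense = present: zero marking, form stays ni.
Attach mood imperative -t → nit.
Attach aspect imperfective -tat → nittat.
Attach voice passive -ish (after consonant 't') → nittatish.
Apply vowel harmony: nittatish → nittetish.
Nasal assimilation: no change.
So the correct form is nittetish, option (A).
(B) nitetish is wrong: it uses inchoative instead of imperfective for aspect.
(C) nittet is wrong: it uses reflexive instead of passive for voice.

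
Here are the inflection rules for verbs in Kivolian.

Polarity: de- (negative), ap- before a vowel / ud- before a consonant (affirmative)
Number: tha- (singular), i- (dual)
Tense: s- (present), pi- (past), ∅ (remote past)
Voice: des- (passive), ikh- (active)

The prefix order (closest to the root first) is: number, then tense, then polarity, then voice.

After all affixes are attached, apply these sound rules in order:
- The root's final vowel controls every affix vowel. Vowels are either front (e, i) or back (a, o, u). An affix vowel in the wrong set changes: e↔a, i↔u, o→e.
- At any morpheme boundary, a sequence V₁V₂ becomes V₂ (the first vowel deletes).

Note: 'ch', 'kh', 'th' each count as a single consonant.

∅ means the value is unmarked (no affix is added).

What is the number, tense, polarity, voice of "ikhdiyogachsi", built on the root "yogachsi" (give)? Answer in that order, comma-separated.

dual, remote past, negative, active

Segment: ikh-de-i-yogachsi.
number: i- → dual.
tense: ∅ → remote past.
polarity: de- → negative.
voice: ikh- → active.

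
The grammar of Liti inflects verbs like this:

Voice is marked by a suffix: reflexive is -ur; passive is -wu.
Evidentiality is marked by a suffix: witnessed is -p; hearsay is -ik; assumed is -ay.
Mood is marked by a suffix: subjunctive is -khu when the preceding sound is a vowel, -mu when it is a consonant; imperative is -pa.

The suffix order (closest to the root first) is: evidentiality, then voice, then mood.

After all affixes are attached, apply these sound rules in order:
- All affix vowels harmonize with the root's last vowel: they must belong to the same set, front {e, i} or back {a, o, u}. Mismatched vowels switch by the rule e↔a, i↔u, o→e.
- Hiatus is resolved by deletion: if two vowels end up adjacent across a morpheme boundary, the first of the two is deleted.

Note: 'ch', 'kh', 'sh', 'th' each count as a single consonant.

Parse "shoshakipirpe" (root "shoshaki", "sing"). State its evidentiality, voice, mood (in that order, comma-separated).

witnessed, reflexive, imperative

Segment: shoshaki-p-ur-pa.
evidentiality: -p → witnessed.
voice: -ur → reflexive.
mood: -pa → imperative.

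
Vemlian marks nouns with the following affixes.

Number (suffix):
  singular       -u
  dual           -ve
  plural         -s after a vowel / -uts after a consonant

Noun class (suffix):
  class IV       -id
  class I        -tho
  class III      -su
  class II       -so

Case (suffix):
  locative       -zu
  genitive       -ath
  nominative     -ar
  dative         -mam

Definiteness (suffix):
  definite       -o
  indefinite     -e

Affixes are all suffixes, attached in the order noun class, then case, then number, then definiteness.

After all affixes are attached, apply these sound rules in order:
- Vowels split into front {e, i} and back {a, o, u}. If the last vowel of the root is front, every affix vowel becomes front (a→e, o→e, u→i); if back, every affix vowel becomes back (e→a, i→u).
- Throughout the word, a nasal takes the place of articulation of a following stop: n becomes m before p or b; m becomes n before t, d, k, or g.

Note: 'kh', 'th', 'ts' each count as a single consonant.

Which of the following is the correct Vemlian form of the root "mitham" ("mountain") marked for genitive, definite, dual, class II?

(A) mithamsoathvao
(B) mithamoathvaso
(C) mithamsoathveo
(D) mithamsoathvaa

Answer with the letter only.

Attach noun class class II -so → mithamso.
Attach case genitive -ath → mithamsoath.
Attach number dual -ve → mithamsoathve.
Attach definiteness definite -o → mithamsoathveo.
Apply vowel harmony: mithamsoathveo → mithamsoathvao.
Nasal assimilation: no change.
So the correct form is mithamsoathvao, option (A).
(C) mithamsoathveo is wrong: it fails to apply the sound rule(s).
(D) mithamsoathvaa is wrong: it uses indefinite instead of definite for definiteness.
(B) mithamoathvaso is wrong: it has the affixes in the wrong order.

A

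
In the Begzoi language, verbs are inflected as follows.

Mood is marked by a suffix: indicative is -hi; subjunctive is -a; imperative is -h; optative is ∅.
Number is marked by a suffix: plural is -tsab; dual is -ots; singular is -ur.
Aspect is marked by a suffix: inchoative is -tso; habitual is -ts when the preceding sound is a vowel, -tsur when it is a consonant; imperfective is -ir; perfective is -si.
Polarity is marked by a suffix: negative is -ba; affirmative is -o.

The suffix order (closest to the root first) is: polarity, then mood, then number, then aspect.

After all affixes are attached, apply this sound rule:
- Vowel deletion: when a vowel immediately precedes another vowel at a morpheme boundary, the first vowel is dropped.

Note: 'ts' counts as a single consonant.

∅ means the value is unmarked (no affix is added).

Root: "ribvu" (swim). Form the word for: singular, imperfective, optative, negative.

ribvuburir

Attach polarity negative -ba → ribvuba.
mood = optative: zero marking, form stays ribvuba.
Attach number singular -ur → ribvubaur.
Attach aspect imperfective -ir → ribvubaurir.
Apply vowel deletion: ribvubaurir → ribvuburir.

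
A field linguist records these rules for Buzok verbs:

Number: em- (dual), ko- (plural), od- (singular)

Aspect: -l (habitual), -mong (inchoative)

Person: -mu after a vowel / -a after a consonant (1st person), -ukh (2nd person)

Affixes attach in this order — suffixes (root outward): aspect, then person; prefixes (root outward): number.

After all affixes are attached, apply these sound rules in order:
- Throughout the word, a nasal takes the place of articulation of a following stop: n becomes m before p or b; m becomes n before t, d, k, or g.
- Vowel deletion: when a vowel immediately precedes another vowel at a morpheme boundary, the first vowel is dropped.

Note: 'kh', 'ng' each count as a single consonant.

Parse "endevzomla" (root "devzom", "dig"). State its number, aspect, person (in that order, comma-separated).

dual, habitual, 1st person

Segment: em-devzom-l-a.
number: em- → dual.
aspect: -l → habitual.
person: -mu/a → 1st person.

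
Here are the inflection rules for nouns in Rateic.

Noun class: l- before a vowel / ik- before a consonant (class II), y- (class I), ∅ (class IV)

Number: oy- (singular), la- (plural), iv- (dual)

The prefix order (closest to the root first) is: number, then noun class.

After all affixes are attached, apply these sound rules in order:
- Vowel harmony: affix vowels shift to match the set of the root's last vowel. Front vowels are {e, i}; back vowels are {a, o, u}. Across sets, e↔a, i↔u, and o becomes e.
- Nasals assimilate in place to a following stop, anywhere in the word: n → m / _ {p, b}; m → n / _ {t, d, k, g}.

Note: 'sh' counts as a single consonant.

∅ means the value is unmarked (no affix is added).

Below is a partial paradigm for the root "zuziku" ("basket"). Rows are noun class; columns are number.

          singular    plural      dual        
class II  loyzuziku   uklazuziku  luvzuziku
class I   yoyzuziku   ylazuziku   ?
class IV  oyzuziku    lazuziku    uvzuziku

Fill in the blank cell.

Attach number dual iv- → ivzuziku.
Attach noun class class I y- → yivzuziku.
Apply vowel harmony: yivzuziku → yuvzuziku.
Nasal assimilation: no change.

yuvzuziku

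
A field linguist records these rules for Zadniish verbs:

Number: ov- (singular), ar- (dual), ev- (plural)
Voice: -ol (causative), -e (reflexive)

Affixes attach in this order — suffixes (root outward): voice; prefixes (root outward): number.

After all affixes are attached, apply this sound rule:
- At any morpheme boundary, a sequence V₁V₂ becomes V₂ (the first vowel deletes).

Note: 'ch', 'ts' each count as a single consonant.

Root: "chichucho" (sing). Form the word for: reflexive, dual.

Attach number dual ar- → archichucho.
Attach voice reflexive -e → archichuchoe.
Apply vowel deletion: archichuchoe → archichuche.

archichuche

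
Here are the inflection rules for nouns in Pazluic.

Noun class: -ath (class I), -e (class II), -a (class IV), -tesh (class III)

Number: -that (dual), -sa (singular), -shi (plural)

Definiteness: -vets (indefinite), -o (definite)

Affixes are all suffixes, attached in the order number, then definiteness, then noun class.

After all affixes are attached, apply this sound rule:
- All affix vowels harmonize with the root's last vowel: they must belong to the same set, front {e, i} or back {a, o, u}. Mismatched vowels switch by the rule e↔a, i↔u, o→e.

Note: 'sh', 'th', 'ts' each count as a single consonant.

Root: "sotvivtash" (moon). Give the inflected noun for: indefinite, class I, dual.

Attach number dual -that → sotvivtashthat.
Attach definiteness indefinite -vets → sotvivtashthatvets.
Attach noun class class I -ath → sotvivtashthatvetsath.
Apply vowel harmony: sotvivtashthatvetsath → sotvivtashthatvatsath.

sotvivtashthatvatsath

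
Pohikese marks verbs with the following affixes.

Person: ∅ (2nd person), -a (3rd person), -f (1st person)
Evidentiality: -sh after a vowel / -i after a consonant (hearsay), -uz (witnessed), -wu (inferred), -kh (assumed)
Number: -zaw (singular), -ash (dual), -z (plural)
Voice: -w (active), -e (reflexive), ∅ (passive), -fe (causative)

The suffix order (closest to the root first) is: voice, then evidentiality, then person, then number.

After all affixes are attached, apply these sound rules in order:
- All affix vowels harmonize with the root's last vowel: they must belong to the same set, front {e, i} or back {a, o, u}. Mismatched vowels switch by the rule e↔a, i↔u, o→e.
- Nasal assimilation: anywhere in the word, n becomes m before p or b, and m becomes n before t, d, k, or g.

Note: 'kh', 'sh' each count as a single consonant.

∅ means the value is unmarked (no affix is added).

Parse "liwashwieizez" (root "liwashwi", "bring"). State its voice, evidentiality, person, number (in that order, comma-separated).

reflexive, witnessed, 3rd person, plural

Segment: liwashwi-e-uz-a-z.
voice: -e → reflexive.
evidentiality: -uz → witnessed.
person: -a → 3rd person.
number: -z → plural.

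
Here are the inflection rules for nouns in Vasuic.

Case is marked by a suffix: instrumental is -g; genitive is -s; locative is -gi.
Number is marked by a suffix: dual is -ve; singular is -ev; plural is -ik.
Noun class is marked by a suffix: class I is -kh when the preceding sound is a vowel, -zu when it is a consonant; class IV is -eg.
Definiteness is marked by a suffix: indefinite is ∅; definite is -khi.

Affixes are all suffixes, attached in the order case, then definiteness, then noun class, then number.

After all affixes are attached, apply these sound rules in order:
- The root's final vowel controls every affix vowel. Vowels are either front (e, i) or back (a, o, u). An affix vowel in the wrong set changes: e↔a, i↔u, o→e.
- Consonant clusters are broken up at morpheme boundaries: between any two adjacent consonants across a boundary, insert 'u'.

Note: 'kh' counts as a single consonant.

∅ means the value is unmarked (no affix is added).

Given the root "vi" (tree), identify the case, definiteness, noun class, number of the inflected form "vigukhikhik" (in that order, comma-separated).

Segment: vi-g-khi-kh-ik.
case: -g → instrumental.
definiteness: -khi → definite.
noun class: -kh/zu → class I.
number: -ik → plural.

instrumental, definite, class I, plural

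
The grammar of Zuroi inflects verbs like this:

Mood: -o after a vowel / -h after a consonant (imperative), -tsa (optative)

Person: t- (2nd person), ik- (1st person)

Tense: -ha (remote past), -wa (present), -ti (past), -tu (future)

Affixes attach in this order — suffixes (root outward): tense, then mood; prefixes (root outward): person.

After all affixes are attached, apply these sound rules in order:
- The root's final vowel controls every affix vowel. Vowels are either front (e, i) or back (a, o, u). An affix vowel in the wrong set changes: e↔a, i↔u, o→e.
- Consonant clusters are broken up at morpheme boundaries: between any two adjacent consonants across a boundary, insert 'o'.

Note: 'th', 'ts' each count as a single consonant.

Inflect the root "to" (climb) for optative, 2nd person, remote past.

Attach tense remote past -ha → toha.
Attach mood optative -tsa → tohatsa.
Attach person 2nd person t- → ttohatsa.
Vowel harmony: no change.
Apply epenthesis: ttohatsa → totohatsa.

totohatsa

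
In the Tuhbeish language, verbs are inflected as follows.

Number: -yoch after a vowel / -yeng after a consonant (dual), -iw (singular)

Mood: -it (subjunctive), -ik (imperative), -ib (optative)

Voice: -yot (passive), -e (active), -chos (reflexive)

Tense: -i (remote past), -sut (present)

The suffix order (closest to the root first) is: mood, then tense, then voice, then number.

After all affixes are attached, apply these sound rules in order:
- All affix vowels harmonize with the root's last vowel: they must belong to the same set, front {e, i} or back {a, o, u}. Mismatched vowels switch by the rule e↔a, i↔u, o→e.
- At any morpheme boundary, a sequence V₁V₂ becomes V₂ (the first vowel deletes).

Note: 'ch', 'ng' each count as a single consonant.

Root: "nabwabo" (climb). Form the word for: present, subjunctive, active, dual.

Attach mood subjunctive -it → nabwaboit.
Attach tense present -sut → nabwaboitsut.
Attach voice active -e → nabwaboitsute.
Attach number dual -yoch (after vowel 'e') → nabwaboitsuteyoch.
Apply vowel harmony: nabwaboitsuteyoch → nabwaboutsutayoch.
Apply vowel deletion: nabwaboutsutayoch → nabwabutsutayoch.

nabwabutsutayoch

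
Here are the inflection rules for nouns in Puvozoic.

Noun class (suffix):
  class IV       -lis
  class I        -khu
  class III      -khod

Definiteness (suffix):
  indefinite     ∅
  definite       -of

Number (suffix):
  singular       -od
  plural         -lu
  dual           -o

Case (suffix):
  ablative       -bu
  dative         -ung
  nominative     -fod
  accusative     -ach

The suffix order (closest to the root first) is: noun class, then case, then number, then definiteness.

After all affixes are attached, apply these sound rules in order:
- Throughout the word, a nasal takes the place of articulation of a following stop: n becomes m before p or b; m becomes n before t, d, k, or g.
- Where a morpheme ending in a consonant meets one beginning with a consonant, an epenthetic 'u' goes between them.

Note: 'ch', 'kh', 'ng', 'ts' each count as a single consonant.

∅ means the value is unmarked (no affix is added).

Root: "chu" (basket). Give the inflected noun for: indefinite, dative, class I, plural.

chukhuungulu

Attach noun class class I -khu → chukhu.
Attach case dative -ung → chukhuung.
Attach number plural -lu → chukhuunglu.
definiteness = indefinite: zero marking, form stays chukhuunglu.
Nasal assimilation: no change.
Apply epenthesis: chukhuunglu → chukhuungulu.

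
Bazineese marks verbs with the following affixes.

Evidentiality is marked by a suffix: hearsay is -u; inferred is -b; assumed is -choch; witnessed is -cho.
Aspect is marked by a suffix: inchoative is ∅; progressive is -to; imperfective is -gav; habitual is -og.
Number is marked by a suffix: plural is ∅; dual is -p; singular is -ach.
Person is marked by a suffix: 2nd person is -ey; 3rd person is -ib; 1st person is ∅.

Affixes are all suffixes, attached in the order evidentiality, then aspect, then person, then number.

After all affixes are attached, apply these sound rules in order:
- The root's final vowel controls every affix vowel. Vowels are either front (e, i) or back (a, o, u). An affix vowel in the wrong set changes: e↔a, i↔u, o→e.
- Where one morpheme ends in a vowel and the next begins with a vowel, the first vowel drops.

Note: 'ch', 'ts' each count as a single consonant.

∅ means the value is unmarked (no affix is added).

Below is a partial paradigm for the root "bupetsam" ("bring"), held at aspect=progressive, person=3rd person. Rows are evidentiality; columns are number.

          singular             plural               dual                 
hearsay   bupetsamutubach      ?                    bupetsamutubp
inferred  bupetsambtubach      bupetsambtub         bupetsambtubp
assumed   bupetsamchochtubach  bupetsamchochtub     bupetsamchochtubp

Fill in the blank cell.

Attach evidentiality hearsay -u → bupetsamu.
Attach aspect progressive -to → bupetsamuto.
Attach person 3rd person -ib → bupetsamutoib.
number = plural: zero marking, form stays bupetsamutoib.
Apply vowel harmony: bupetsamutoib → bupetsamutoub.
Apply vowel deletion: bupetsamutoub → bupetsamutub.

bupetsamutub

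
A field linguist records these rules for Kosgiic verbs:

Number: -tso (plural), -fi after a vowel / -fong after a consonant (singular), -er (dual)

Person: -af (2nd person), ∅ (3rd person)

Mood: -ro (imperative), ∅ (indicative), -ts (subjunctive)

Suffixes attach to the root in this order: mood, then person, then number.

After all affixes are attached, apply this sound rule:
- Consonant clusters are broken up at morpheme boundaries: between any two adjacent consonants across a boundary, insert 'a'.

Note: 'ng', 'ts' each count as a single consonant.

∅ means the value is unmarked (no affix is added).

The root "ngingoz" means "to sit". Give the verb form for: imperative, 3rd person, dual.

Attach mood imperative -ro → ngingozro.
person = 3rd person: zero marking, form stays ngingozro.
Attach number dual -er → ngingozroer.
Apply epenthesis: ngingozroer → ngingozaroer.

ngingozaroer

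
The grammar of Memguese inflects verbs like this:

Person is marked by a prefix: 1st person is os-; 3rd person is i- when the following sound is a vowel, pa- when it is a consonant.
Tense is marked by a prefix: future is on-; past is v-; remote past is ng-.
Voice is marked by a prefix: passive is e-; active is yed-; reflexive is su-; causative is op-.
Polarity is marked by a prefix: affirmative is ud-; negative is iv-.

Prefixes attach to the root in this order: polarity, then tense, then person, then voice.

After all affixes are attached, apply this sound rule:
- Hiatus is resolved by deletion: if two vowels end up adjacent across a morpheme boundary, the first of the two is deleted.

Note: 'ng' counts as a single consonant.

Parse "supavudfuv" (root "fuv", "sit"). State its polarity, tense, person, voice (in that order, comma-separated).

affirmative, past, 3rd person, reflexive

Segment: su-pa-v-ud-fuv.
polarity: ud- → affirmative.
tense: v- → past.
person: i/pa- → 3rd person.
voice: su- → reflexive.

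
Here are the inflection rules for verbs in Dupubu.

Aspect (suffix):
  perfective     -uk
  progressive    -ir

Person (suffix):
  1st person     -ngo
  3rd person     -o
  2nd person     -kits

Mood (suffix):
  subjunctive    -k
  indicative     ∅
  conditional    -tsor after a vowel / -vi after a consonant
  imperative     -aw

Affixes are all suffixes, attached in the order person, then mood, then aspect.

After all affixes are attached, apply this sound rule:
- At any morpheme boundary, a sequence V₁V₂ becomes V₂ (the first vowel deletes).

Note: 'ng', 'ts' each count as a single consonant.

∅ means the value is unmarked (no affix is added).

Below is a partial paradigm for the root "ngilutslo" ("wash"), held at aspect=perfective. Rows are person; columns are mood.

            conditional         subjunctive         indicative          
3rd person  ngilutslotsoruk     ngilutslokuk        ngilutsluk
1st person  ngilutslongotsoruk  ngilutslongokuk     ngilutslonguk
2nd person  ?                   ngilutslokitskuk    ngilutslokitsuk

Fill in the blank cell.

ngilutslokitsvuk

Attach person 2nd person -kits → ngilutslokits.
Attach mood conditional -vi (after consonant 'ts') → ngilutslokitsvi.
Attach aspect perfective -uk → ngilutslokitsviuk.
Apply vowel deletion: ngilutslokitsviuk → ngilutslokitsvuk.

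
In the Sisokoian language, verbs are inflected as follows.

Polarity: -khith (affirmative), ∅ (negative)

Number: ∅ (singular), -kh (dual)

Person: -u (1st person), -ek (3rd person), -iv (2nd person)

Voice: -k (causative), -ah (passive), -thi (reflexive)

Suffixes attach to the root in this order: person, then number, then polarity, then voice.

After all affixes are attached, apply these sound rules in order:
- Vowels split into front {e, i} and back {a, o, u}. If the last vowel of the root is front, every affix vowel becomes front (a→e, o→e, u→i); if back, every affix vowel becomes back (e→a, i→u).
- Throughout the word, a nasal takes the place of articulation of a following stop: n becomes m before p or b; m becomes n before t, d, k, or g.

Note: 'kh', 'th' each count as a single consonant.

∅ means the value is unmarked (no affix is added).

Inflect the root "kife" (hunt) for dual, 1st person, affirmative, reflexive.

Attach person 1st person -u → kifeu.
Attach number dual -kh → kifeukh.
Attach polarity affirmative -khith → kifeukhkhith.
Attach voice reflexive -thi → kifeukhkhiththi.
Apply vowel harmony: kifeukhkhiththi → kifeikhkhiththi.
Nasal assimilation: no change.

kifeikhkhiththi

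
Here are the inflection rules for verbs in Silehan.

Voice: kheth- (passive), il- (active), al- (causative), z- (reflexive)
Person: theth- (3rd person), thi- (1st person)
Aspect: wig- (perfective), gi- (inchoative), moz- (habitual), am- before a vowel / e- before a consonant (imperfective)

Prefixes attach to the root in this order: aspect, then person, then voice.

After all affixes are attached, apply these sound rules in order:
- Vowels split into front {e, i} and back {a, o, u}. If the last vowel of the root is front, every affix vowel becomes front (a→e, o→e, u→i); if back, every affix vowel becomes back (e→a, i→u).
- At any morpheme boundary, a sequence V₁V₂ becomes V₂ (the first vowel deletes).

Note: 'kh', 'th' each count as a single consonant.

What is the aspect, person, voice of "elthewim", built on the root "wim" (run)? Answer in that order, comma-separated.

imperfective, 1st person, causative

Segment: al-thi-e-wim.
aspect: am/e- → imperfective.
person: thi- → 1st person.
voice: al- → causative.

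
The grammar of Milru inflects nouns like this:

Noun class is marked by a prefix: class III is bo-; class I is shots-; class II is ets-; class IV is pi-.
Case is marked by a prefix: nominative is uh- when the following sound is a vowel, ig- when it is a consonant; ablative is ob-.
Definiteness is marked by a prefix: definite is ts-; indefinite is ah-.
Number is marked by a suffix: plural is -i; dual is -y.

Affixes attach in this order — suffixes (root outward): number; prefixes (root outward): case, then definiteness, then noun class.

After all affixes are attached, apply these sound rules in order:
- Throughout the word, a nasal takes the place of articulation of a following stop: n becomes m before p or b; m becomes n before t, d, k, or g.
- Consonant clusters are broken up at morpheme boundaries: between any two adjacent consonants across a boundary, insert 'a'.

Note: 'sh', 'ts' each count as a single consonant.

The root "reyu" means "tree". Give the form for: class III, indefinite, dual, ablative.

boahobareyuy

Attach case ablative ob- → obreyu.
Attach number dual -y → obreyuy.
Attach definiteness indefinite ah- → ahobreyuy.
Attach noun class class III bo- → boahobreyuy.
Nasal assimilation: no change.
Apply epenthesis: boahobreyuy → boahobareyuy.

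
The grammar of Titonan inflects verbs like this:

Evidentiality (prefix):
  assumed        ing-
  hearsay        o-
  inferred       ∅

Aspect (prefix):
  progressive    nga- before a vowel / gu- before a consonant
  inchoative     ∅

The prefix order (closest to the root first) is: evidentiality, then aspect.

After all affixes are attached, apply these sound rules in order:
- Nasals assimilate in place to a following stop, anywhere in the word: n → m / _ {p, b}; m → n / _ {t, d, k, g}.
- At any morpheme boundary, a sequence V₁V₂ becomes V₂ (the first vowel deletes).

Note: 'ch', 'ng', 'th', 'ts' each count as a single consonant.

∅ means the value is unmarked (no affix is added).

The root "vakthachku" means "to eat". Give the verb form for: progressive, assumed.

Attach evidentiality assumed ing- → ingvakthachku.
Attach aspect progressive nga- (before vowel 'i') → ngaingvakthachku.
Nasal assimilation: no change.
Apply vowel deletion: ngaingvakthachku → ngingvakthachku.

ngingvakthachku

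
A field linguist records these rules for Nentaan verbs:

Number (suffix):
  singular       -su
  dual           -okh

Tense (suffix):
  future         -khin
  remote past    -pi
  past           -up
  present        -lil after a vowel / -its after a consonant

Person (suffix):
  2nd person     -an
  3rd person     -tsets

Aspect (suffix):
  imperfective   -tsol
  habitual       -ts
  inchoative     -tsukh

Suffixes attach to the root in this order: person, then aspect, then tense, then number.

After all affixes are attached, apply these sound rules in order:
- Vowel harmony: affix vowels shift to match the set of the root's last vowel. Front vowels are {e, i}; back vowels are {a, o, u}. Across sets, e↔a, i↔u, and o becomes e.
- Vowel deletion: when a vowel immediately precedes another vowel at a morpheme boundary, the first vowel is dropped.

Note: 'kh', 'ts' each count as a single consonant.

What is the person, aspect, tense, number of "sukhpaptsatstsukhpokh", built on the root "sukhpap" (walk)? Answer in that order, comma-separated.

3rd person, inchoative, remote past, dual

Segment: sukhpap-tsets-tsukh-pi-okh.
person: -tsets → 3rd person.
aspect: -tsukh → inchoative.
tense: -pi → remote past.
number: -okh → dual.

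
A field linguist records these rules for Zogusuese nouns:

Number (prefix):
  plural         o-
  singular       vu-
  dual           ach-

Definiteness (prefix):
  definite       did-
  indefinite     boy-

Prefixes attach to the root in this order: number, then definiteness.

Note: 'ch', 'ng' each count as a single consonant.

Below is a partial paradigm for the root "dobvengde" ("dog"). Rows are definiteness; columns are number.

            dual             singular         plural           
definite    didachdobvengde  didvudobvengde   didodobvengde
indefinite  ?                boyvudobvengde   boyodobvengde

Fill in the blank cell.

Attach number dual ach- → achdobvengde.
Attach definiteness indefinite boy- → boyachdobvengde.

boyachdobvengde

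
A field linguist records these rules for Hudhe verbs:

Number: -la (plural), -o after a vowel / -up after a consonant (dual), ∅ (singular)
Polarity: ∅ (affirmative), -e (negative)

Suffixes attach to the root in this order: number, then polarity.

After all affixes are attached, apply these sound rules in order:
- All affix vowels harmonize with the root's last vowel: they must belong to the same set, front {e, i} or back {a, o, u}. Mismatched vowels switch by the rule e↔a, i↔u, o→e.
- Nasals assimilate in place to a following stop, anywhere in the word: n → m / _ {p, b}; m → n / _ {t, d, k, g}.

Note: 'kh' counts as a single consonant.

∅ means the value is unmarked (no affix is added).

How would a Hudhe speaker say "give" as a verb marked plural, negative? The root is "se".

selee

Attach number plural -la → sela.
Attach polarity negative -e → selae.
Apply vowel harmony: selae → selee.
Nasal assimilation: no change.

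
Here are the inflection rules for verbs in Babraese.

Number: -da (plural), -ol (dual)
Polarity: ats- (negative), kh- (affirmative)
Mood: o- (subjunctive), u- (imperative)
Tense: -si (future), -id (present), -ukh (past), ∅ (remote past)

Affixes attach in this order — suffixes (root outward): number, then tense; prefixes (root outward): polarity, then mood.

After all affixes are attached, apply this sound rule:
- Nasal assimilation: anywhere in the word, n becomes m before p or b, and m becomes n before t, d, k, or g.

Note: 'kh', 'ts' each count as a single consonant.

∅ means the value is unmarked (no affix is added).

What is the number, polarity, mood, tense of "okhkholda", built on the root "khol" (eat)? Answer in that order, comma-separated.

Segment: o-kh-khol-da.
number: -da → plural.
polarity: kh- → affirmative.
mood: o- → subjunctive.
tense: ∅ → remote past.

plural, affirmative, subjunctive, remote past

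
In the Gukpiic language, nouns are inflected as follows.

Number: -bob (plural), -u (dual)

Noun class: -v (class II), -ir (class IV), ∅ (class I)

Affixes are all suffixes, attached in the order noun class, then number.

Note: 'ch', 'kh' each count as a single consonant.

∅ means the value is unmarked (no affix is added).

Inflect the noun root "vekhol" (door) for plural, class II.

Attach noun class class II -v → vekholv.
Attach number plural -bob → vekholvbob.

vekholvbob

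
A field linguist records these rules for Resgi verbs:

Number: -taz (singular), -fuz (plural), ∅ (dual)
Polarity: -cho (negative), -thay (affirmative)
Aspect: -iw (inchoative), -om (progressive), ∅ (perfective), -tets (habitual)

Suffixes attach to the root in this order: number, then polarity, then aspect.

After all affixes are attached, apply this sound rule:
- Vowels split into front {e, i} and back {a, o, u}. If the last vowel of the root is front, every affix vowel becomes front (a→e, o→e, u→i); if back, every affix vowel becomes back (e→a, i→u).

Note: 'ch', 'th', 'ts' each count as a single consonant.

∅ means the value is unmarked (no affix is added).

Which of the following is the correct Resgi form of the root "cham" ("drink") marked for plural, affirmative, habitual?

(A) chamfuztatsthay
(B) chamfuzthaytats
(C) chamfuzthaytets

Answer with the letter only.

B

Attach number plural -fuz → chamfuz.
Attach polarity affirmative -thay → chamfuzthay.
Attach aspect habitual -tets → chamfuzthaytets.
Apply vowel harmony: chamfuzthaytets → chamfuzthaytats.
So the correct form is chamfuzthaytats, option (B).
(C) chamfuzthaytets is wrong: it fails to apply the sound rule(s).
(A) chamfuztatsthay is wrong: it has the affixes in the wrong order.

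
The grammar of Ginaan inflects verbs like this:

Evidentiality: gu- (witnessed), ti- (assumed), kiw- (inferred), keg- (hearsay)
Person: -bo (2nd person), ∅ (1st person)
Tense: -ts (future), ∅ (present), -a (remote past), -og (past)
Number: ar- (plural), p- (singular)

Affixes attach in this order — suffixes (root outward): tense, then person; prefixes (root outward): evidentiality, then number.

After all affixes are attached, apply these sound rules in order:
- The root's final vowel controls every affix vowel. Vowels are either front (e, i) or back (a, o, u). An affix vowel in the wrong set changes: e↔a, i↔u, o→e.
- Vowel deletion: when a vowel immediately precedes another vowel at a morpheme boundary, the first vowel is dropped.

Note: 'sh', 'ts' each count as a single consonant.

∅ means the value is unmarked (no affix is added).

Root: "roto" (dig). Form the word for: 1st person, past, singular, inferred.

Attach tense past -og → rotoog.
Attach evidentiality inferred kiw- → kiwrotoog.
Attach number singular p- → pkiwrotoog.
person = 1st person: zero marking, form stays pkiwrotoog.
Apply vowel harmony: pkiwrotoog → pkuwrotoog.
Apply vowel deletion: pkuwrotoog → pkuwrotog.

pkuwrotog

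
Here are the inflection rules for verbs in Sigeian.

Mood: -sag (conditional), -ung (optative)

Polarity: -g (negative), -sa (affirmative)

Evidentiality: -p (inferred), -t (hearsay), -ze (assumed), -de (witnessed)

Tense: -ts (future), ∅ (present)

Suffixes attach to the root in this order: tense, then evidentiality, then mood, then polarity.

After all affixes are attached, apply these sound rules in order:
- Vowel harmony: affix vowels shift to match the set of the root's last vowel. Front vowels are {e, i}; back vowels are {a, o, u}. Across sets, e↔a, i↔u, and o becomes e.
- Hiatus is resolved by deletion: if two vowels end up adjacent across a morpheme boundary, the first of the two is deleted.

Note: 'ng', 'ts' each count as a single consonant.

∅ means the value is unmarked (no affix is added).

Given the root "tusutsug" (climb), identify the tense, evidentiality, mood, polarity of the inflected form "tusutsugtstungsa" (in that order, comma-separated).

Segment: tusutsug-ts-t-ung-sa.
tense: -ts → future.
evidentiality: -t → hearsay.
mood: -ung → optative.
polarity: -sa → affirmative.

future, hearsay, optative, affirmative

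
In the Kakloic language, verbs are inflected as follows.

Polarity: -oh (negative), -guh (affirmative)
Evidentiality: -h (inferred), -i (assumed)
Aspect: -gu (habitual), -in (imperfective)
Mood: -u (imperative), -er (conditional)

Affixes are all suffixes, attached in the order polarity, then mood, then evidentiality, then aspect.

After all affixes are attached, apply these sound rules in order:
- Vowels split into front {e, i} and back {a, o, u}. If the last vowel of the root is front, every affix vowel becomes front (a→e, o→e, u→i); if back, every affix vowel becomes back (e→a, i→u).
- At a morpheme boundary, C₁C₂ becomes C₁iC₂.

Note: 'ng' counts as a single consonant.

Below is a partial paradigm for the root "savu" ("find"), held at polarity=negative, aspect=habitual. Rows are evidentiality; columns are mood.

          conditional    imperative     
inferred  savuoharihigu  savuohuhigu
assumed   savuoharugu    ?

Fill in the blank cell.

Attach polarity negative -oh → savuoh.
Attach mood imperative -u → savuohu.
Attach evidentiality assumed -i → savuohui.
Attach aspect habitual -gu → savuohuigu.
Apply vowel harmony: savuohuigu → savuohuugu.
Epenthesis: no change.

savuohuugu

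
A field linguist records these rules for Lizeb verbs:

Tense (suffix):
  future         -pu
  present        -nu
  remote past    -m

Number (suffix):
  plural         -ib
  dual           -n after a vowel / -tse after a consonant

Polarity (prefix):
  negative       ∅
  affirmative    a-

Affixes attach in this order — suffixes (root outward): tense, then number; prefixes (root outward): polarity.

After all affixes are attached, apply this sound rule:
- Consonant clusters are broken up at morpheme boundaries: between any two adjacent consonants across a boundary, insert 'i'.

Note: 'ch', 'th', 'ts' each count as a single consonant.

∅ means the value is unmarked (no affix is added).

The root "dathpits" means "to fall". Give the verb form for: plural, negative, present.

dathpitsinuib

Attach tense present -nu → dathpitsnu.
Attach number plural -ib → dathpitsnuib.
polarity = negative: zero marking, form stays dathpitsnuib.
Apply epenthesis: dathpitsnuib → dathpitsinuib.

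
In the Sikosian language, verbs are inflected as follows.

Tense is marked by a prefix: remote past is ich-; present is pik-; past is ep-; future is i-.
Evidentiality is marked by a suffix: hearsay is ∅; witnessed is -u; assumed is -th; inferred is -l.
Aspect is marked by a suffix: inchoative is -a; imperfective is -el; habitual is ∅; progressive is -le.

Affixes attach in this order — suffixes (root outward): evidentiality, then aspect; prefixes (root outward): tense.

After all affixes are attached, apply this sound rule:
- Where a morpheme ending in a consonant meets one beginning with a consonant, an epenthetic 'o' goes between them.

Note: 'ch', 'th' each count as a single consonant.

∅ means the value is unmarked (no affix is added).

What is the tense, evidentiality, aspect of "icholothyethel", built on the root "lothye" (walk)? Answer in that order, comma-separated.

remote past, assumed, imperfective

Segment: ich-lothye-th-el.
tense: ich- → remote past.
evidentiality: -th → assumed.
aspect: -el → imperfective.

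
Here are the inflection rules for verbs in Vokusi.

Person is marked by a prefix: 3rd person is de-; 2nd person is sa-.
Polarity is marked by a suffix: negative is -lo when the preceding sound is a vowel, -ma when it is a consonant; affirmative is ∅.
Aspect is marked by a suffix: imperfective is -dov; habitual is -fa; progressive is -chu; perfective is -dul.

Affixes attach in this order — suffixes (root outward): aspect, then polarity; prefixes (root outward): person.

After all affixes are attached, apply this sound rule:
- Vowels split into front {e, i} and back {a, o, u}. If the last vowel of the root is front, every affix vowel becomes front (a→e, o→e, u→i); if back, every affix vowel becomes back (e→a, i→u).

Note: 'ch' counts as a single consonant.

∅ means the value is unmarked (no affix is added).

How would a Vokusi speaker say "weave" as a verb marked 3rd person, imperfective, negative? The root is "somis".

Attach aspect imperfective -dov → somisdov.
Attach person 3rd person de- → desomisdov.
Attach polarity negative -ma (after consonant 'v') → desomisdovma.
Apply vowel harmony: desomisdovma → desomisdevme.

desomisdevme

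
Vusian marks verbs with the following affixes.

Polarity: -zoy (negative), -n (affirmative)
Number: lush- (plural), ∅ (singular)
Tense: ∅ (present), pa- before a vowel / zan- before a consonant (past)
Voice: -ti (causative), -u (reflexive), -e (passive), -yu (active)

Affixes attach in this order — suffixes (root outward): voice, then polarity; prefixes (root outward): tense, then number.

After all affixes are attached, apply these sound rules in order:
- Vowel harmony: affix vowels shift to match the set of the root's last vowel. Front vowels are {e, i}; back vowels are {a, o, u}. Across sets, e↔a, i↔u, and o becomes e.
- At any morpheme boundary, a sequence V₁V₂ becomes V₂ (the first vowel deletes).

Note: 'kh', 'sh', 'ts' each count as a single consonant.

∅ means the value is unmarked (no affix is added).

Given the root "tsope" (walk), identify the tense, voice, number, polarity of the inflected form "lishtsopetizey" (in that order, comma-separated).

present, causative, plural, negative

Segment: lush-tsope-ti-zoy.
tense: ∅ → present.
voice: -ti → causative.
number: lush- → plural.
polarity: -zoy → negative.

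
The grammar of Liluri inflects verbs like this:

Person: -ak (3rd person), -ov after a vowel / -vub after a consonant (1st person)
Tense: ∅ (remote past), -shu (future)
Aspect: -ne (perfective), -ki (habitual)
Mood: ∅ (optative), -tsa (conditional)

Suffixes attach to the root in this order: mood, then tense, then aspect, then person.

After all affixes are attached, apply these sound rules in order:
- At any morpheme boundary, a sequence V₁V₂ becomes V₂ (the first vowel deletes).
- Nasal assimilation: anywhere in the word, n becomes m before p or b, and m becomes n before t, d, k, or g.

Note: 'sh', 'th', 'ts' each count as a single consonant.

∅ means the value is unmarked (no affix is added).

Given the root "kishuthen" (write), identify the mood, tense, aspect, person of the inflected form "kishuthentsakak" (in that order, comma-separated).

Segment: kishuthen-tsa-ki-ak.
mood: -tsa → conditional.
tense: ∅ → remote past.
aspect: -ki → habitual.
person: -ak → 3rd person.

conditional, remote past, habitual, 3rd person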